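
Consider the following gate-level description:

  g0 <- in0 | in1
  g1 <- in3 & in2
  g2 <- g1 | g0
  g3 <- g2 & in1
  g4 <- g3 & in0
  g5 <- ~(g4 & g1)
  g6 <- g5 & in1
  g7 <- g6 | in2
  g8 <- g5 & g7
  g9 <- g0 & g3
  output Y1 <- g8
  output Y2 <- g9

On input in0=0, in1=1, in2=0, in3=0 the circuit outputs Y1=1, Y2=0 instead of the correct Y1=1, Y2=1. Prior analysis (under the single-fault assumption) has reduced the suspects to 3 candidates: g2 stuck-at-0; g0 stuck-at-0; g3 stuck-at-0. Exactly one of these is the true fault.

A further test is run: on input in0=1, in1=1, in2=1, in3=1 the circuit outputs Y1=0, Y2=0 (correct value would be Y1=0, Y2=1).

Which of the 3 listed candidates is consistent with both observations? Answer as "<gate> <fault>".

g0 stuck-at-0

Evaluate each candidate on input in0=1, in1=1, in2=1, in3=1:
  g2 stuck-at-0: g0=1, g1=1, g2=0 [stuck-at-0], g3=0, g4=0, g5=1, g6=1, g7=1, g8=1, g9=0 → Y1=1, Y2=0 — eliminated
  g0 stuck-at-0: g0=0 [stuck-at-0], g1=1, g2=1, g3=1, g4=1, g5=0, g6=0, g7=1, g8=0, g9=0 → Y1=0, Y2=0 — matches
  g3 stuck-at-0: g0=1, g1=1, g2=1, g3=0 [stuck-at-0], g4=0, g5=1, g6=1, g7=1, g8=1, g9=0 → Y1=1, Y2=0 — eliminated
Only g0 stuck-at-0 reproduces the observed Y1=0, Y2=0.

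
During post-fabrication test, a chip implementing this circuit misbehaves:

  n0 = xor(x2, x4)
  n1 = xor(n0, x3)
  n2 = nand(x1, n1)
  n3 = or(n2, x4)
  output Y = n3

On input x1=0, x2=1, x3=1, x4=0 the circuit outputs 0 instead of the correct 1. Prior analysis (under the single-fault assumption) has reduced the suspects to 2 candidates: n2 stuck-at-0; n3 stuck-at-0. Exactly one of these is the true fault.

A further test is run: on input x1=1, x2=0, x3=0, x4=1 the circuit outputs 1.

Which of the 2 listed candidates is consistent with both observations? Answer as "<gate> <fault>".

Evaluate each candidate on input x1=1, x2=0, x3=0, x4=1:
  n2 stuck-at-0: n0=1, n1=1, n2=0 [stuck-at-0], n3=1 → 1 — matches
  n3 stuck-at-0: n0=1, n1=1, n2=0, n3=0 [stuck-at-0] → 0 — eliminated
Only n2 stuck-at-0 reproduces the observed 1.

n2 stuck-at-0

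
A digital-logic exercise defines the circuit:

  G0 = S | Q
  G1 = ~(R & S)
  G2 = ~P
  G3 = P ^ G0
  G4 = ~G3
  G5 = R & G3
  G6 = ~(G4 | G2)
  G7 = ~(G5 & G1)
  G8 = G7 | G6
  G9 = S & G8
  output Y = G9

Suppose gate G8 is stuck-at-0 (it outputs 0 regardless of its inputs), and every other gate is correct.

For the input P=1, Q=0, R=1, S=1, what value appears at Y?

Propagate with G8 forced: G0=1, G1=0, G2=0, G3=0, G4=1, G5=0, G6=0, G7=1, G8=0 [stuck-at-0], G9=0.
So Y = 0. (Without the fault it would be 1.)

0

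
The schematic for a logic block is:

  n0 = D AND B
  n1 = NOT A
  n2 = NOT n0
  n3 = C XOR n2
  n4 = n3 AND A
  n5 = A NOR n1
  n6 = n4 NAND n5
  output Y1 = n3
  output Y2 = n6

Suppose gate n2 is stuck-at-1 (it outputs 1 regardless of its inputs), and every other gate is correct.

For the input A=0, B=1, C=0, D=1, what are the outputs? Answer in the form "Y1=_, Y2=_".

Propagate with n2 forced: n0=1, n1=1, n2=1 [stuck-at-1], n3=1, n4=0, n5=0, n6=1.
So the outputs are Y1=1, Y2=1. (Without the fault they would be Y1=0, Y2=1.)

Y1=1, Y2=1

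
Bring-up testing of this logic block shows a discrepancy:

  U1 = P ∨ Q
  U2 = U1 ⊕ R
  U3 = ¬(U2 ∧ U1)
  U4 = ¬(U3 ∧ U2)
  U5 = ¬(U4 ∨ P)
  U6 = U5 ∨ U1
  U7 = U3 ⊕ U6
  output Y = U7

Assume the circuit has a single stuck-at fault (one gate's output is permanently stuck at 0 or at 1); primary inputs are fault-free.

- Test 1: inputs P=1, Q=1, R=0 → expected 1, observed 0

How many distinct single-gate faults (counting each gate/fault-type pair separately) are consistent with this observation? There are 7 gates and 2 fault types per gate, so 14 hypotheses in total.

4

Fault-free: U1=1, U2=1, U3=0, U4=1, U5=0, U6=1, U7=1 → 1. Observed 0.
  U1 stuck-at-0: output 1 ✗
  U1 stuck-at-1: output 1 ✗
  U2 stuck-at-0: output 0 ✓
  U2 stuck-at-1: output 1 ✗
  U3 stuck-at-0: output 1 ✗
  U3 stuck-at-1: output 0 ✓
  U4 stuck-at-0: output 1 ✗
  U4 stuck-at-1: output 1 ✗
  U5 stuck-at-0: output 1 ✗
  U5 stuck-at-1: output 1 ✗
  U6 stuck-at-0: output 0 ✓
  U6 stuck-at-1: output 1 ✗
  U7 stuck-at-0: output 0 ✓
  U7 stuck-at-1: output 1 ✗
Consistent faults: {U2 stuck-at-0, U3 stuck-at-1, U6 stuck-at-0, U7 stuck-at-0} — 4 in all.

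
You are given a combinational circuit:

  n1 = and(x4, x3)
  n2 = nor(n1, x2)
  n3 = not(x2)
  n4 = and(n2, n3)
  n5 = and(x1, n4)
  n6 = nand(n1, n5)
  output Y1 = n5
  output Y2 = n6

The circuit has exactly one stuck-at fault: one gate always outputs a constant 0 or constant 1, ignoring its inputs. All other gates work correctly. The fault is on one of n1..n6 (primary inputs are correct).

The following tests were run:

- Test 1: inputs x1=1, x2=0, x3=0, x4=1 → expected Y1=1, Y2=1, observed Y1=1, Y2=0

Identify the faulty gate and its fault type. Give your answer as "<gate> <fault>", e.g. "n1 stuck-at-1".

Fault-free values for test 1 (x1=1, x2=0, x3=0, x4=1): n1=0, n2=1, n3=1, n4=1, n5=1, n6=1, giving Y1=1, Y2=1. Observed Y1=1, Y2=0.
Test 1: faults giving observed Y1=1, Y2=0 are {n6 stuck-at-0}.
Only n6 stuck-at-0 is consistent with every test.

n6 stuck-at-0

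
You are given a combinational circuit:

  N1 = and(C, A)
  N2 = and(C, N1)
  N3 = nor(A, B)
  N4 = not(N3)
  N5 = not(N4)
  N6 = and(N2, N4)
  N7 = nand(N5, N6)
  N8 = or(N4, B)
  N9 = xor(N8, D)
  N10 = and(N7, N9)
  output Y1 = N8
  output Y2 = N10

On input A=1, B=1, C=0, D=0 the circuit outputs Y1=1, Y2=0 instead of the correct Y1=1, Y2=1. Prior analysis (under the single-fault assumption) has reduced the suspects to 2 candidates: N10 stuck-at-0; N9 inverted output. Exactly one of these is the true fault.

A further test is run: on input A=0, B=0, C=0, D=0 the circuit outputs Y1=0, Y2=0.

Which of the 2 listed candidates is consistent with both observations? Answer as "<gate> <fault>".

Evaluate each candidate on input A=0, B=0, C=0, D=0:
  N10 stuck-at-0: N1=0, N2=0, N3=1, N4=0, N5=1, N6=0, N7=1, N8=0, N9=0, N10=0 [stuck-at-0] → Y1=0, Y2=0 — matches
  N9 inverted output: N1=0, N2=0, N3=1, N4=0, N5=1, N6=0, N7=1, N8=0, N9=1 [inverted output], N10=1 → Y1=0, Y2=1 — eliminated
Only N10 stuck-at-0 reproduces the observed Y1=0, Y2=0.

N10 stuck-at-0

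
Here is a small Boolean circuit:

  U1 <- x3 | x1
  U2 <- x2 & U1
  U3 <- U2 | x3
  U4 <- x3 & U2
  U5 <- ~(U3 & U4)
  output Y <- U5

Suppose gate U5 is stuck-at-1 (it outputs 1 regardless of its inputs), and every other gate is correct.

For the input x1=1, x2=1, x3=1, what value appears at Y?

1

Propagate with U5 forced: U1=1, U2=1, U3=1, U4=1, U5=1 [stuck-at-1].
So Y = 1. (Without the fault it would be 0.)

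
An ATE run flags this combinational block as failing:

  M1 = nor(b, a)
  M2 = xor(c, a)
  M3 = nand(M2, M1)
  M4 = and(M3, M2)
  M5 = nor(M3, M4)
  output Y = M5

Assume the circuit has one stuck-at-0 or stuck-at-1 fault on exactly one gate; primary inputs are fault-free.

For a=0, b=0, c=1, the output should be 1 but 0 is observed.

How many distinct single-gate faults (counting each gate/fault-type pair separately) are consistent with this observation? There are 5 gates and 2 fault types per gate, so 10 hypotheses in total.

Fault-free: M1=1, M2=1, M3=0, M4=0, M5=1 → 1. Observed 0.
  M1 stuck-at-0: output 0 ✓
  M1 stuck-at-1: output 1 ✗
  M2 stuck-at-0: output 0 ✓
  M2 stuck-at-1: output 1 ✗
  M3 stuck-at-0: output 1 ✗
  M3 stuck-at-1: output 0 ✓
  M4 stuck-at-0: output 1 ✗
  M4 stuck-at-1: output 0 ✓
  M5 stuck-at-0: output 0 ✓
  M5 stuck-at-1: output 1 ✗
Consistent faults: {M1 stuck-at-0, M2 stuck-at-0, M3 stuck-at-1, M4 stuck-at-1, M5 stuck-at-0} — 5 in all.

5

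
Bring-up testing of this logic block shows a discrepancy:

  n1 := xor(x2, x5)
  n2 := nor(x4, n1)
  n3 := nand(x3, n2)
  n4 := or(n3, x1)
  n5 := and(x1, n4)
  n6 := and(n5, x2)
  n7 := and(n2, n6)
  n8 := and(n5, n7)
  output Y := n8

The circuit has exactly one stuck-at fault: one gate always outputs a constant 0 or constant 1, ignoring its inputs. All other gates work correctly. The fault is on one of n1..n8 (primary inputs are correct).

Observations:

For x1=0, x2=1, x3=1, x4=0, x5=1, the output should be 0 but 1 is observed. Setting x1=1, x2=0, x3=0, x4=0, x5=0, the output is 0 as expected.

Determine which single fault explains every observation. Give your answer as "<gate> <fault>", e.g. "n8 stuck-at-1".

n5 stuck-at-1

Fault-free values for test 1 (x1=0, x2=1, x3=1, x4=0, x5=1): n1=0, n2=1, n3=0, n4=0, n5=0, n6=0, n7=0, n8=0, giving Y=0. Observed 1.
Test 1: faults giving observed 1 are {n5 stuck-at-1, n8 stuck-at-1}.
Test 2 (x1=1, x2=0, x3=0, x4=0, x5=0): fault-free n1=0, n2=1, n3=1, n4=1, n5=1, n6=0, n7=0, n8=0 → 0; observed 0. Eliminates n8 stuck-at-1.
Only n5 stuck-at-1 is consistent with every test.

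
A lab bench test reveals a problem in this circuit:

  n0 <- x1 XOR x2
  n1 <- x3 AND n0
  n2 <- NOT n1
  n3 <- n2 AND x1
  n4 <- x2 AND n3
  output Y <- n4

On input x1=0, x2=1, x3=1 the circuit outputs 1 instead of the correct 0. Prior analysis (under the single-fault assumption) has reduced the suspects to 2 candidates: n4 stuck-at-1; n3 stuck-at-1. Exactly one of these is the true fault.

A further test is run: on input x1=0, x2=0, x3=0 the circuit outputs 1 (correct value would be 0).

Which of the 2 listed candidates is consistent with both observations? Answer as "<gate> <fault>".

Evaluate each candidate on input x1=0, x2=0, x3=0:
  n4 stuck-at-1: n0=0, n1=0, n2=1, n3=0, n4=1 [stuck-at-1] → 1 — matches
  n3 stuck-at-1: n0=0, n1=0, n2=1, n3=1 [stuck-at-1], n4=0 → 0 — eliminated
Only n4 stuck-at-1 reproduces the observed 1.

n4 stuck-at-1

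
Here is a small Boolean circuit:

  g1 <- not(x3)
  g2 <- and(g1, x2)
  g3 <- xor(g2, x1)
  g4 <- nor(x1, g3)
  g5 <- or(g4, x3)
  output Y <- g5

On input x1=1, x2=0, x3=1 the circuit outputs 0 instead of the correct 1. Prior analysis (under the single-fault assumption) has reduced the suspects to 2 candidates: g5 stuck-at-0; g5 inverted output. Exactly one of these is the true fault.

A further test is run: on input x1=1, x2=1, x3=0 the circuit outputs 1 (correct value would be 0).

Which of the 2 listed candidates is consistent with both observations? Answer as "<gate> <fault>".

g5 inverted output

Evaluate each candidate on input x1=1, x2=1, x3=0:
  g5 stuck-at-0: g1=1, g2=1, g3=0, g4=0, g5=0 [stuck-at-0] → 0 — eliminated
  g5 inverted output: g1=1, g2=1, g3=0, g4=0, g5=1 [inverted output] → 1 — matches
Only g5 inverted output reproduces the observed 1.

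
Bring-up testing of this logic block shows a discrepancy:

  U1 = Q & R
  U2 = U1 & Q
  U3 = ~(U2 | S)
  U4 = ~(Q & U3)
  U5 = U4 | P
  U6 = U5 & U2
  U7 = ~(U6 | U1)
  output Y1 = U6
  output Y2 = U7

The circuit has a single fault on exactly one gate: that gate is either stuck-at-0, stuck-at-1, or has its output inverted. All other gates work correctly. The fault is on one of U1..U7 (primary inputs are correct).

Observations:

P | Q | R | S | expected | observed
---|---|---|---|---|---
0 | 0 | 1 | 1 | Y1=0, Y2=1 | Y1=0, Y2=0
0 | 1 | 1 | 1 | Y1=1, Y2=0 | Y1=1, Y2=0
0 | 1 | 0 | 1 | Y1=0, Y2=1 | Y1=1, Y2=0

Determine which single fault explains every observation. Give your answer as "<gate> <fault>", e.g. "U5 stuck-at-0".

Fault-free values for test 1 (P=0, Q=0, R=1, S=1): U1=0, U2=0, U3=0, U4=1, U5=1, U6=0, U7=1, giving Y1=0, Y2=1. Observed Y1=0, Y2=0.
Test 1: faults giving observed Y1=0, Y2=0 are {U1 stuck-at-1, U1 inverted output, U7 stuck-at-0, U7 inverted output}.
Test 2 (P=0, Q=1, R=1, S=1): fault-free U1=1, U2=1, U3=0, U4=1, U5=1, U6=1, U7=0 → Y1=1, Y2=0; observed Y1=1, Y2=0. Eliminates U1 inverted output, U7 inverted output.
Test 3 (P=0, Q=1, R=0, S=1): fault-free U1=0, U2=0, U3=0, U4=1, U5=1, U6=0, U7=1 → Y1=0, Y2=1; observed Y1=1, Y2=0. Eliminates U7 stuck-at-0.
Only U1 stuck-at-1 is consistent with every test.

U1 stuck-at-1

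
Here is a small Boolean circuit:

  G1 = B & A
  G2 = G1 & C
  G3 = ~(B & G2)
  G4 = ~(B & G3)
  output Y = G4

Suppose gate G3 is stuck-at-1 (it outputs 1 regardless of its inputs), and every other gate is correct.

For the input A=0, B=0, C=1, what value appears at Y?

1

Propagate with G3 forced: G1=0, G2=0, G3=1 [stuck-at-1], G4=1.
So Y = 1. (Same as the fault-free value — the fault is masked on this input.)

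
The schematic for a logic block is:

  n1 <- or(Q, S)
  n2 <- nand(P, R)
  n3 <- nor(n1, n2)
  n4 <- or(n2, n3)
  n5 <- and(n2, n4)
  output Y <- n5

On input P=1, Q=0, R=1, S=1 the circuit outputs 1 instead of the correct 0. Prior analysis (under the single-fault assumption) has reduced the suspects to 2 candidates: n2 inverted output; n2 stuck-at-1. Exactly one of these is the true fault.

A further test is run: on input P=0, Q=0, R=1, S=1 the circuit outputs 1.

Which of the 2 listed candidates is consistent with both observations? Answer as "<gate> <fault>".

Evaluate each candidate on input P=0, Q=0, R=1, S=1:
  n2 inverted output: n1=1, n2=0 [inverted output], n3=0, n4=0, n5=0 → 0 — eliminated
  n2 stuck-at-1: n1=1, n2=1 [stuck-at-1], n3=0, n4=1, n5=1 → 1 — matches
Only n2 stuck-at-1 reproduces the observed 1.

n2 stuck-at-1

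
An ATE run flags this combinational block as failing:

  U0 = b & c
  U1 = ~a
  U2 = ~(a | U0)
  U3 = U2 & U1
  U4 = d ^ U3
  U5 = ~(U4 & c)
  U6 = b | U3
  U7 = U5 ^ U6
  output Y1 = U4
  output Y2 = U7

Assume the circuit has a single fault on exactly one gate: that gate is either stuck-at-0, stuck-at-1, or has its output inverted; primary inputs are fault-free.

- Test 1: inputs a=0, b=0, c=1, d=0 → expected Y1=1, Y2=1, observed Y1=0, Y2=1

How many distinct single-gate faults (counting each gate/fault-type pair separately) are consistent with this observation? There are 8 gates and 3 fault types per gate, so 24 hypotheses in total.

8

Fault-free: U0=0, U1=1, U2=1, U3=1, U4=1, U5=0, U6=1, U7=1 → Y1=1, Y2=1. Observed Y1=0, Y2=1.
  U0: stuck-at-1, inverted output ✓; others ✗
  U1: stuck-at-0, inverted output ✓; others ✗
  U2: stuck-at-0, inverted output ✓; others ✗
  U3: stuck-at-0, inverted output ✓; others ✗
  U4: none of the 3 fault types match ✗
  U5: none of the 3 fault types match ✗
  U6: none of the 3 fault types match ✗
  U7: none of the 3 fault types match ✗
Consistent faults: {U0 stuck-at-1, U0 inverted output, U1 stuck-at-0, U1 inverted output, U2 stuck-at-0, U2 inverted output, U3 stuck-at-0, U3 inverted output} — 8 in all.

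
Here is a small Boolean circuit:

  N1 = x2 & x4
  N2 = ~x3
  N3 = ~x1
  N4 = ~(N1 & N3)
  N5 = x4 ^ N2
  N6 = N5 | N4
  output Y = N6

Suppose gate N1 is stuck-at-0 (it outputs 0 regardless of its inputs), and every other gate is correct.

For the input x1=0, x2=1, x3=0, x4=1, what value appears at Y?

Propagate with N1 forced: N1=0 [stuck-at-0], N2=1, N3=1, N4=1, N5=0, N6=1.
So Y = 1. (Without the fault it would be 0.)

1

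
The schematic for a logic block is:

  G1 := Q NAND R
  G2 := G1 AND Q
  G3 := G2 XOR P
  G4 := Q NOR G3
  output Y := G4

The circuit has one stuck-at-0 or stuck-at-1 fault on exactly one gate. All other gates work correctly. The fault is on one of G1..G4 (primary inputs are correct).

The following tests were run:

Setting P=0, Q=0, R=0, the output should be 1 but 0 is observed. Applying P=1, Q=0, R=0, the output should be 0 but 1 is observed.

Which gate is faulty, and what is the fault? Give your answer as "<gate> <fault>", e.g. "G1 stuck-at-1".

G2 stuck-at-1

Fault-free values for test 1 (P=0, Q=0, R=0): G1=1, G2=0, G3=0, G4=1, giving Y=1. Observed 0.
Test 1: faults giving observed 0 are {G2 stuck-at-1, G3 stuck-at-1, G4 stuck-at-0}.
Test 2 (P=1, Q=0, R=0): fault-free G1=1, G2=0, G3=1, G4=0 → 0; observed 1. Eliminates G3 stuck-at-1, G4 stuck-at-0.
Only G2 stuck-at-1 is consistent with every test.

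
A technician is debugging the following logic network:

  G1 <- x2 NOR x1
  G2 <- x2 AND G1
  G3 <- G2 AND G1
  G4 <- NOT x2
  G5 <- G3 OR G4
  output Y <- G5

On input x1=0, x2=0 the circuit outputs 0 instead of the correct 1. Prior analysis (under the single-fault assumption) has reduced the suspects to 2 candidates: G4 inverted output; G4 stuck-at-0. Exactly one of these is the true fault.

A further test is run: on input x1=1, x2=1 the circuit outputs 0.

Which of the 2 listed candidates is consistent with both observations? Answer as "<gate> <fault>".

G4 stuck-at-0

Evaluate each candidate on input x1=1, x2=1:
  G4 inverted output: G1=0, G2=0, G3=0, G4=1 [inverted output], G5=1 → 1 — eliminated
  G4 stuck-at-0: G1=0, G2=0, G3=0, G4=0 [stuck-at-0], G5=0 → 0 — matches
Only G4 stuck-at-0 reproduces the observed 0.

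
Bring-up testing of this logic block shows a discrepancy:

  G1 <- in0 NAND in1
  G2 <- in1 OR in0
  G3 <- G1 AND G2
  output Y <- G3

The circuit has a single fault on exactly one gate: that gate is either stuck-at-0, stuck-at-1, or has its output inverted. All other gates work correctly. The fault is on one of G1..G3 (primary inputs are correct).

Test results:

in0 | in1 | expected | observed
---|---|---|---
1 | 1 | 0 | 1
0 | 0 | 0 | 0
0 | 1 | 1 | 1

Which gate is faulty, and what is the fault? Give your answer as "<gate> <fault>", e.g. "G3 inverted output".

Fault-free values for test 1 (in0=1, in1=1): G1=0, G2=1, G3=0, giving Y=0. Observed 1.
Test 1: faults giving observed 1 are {G1 stuck-at-1, G1 inverted output, G3 stuck-at-1, G3 inverted output}.
Test 2 (in0=0, in1=0): fault-free G1=1, G2=0, G3=0 → 0; observed 0. Eliminates G3 stuck-at-1, G3 inverted output.
Test 3 (in0=0, in1=1): fault-free G1=1, G2=1, G3=1 → 1; observed 1. Eliminates G1 inverted output.
Only G1 stuck-at-1 is consistent with every test.

G1 stuck-at-1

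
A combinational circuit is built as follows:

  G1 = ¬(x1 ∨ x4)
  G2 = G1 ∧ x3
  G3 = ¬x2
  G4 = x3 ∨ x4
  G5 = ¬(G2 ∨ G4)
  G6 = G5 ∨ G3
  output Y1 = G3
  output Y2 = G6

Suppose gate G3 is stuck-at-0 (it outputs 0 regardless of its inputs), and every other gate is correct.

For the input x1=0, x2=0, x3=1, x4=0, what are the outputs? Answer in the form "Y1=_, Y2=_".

Propagate with G3 forced: G1=1, G2=1, G3=0 [stuck-at-0], G4=1, G5=0, G6=0.
So the outputs are Y1=0, Y2=0. (Without the fault they would be Y1=1, Y2=1.)

Y1=0, Y2=0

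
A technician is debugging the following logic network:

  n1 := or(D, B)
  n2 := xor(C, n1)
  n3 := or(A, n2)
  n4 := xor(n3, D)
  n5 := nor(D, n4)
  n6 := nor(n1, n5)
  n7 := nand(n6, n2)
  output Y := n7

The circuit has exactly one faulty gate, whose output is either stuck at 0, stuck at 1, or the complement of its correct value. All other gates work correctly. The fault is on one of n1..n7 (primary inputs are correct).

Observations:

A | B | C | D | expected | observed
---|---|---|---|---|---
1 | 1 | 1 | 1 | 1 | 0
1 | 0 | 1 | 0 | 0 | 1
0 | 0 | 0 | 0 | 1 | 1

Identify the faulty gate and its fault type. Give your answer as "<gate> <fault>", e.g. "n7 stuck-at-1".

Fault-free values for test 1 (A=1, B=1, C=1, D=1): n1=1, n2=0, n3=1, n4=0, n5=0, n6=0, n7=1, giving Y=1. Observed 0.
Test 1: faults giving observed 0 are {n1 stuck-at-0, n1 inverted output, n7 stuck-at-0, n7 inverted output}.
Test 2 (A=1, B=0, C=1, D=0): fault-free n1=0, n2=1, n3=1, n4=1, n5=0, n6=1, n7=0 → 0; observed 1. Eliminates n1 stuck-at-0, n7 stuck-at-0.
Test 3 (A=0, B=0, C=0, D=0): fault-free n1=0, n2=0, n3=0, n4=0, n5=1, n6=0, n7=1 → 1; observed 1. Eliminates n7 inverted output.
Only n1 inverted output is consistent with every test.

n1 inverted output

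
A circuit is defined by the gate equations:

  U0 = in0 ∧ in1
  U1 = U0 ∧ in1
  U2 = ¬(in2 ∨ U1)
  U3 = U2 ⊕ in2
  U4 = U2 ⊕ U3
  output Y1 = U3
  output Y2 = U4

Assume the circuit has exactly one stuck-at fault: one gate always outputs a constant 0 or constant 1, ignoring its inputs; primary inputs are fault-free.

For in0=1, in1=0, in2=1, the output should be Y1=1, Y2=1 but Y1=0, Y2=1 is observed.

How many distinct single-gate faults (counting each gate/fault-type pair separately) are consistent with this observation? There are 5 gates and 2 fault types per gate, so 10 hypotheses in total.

Fault-free: U0=0, U1=0, U2=0, U3=1, U4=1 → Y1=1, Y2=1. Observed Y1=0, Y2=1.
  U0 stuck-at-0: output Y1=1, Y2=1 ✗
  U0 stuck-at-1: output Y1=1, Y2=1 ✗
  U1 stuck-at-0: output Y1=1, Y2=1 ✗
  U1 stuck-at-1: output Y1=1, Y2=1 ✗
  U2 stuck-at-0: output Y1=1, Y2=1 ✗
  U2 stuck-at-1: output Y1=0, Y2=1 ✓
  U3 stuck-at-0: output Y1=0, Y2=0 ✗
  U3 stuck-at-1: output Y1=1, Y2=1 ✗
  U4 stuck-at-0: output Y1=1, Y2=0 ✗
  U4 stuck-at-1: output Y1=1, Y2=1 ✗
Consistent faults: {U2 stuck-at-1} — 1 in all.

1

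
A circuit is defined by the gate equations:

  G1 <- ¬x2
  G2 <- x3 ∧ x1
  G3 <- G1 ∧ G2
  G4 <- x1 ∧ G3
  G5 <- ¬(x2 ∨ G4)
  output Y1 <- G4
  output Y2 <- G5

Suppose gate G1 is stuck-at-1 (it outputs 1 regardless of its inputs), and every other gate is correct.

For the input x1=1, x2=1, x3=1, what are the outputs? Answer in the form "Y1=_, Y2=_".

Propagate with G1 forced: G1=1 [stuck-at-1], G2=1, G3=1, G4=1, G5=0.
So the outputs are Y1=1, Y2=0. (Without the fault they would be Y1=0, Y2=0.)

Y1=1, Y2=0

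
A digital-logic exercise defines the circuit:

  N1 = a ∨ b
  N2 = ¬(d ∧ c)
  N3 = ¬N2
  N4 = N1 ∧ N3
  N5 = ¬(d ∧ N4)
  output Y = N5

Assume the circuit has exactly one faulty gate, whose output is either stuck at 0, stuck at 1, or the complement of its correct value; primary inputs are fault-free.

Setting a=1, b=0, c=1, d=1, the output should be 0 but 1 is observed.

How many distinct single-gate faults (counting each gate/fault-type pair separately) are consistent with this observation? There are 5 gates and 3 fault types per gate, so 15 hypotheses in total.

10

Fault-free: N1=1, N2=0, N3=1, N4=1, N5=0 → 0. Observed 1.
  N1: stuck-at-0, inverted output ✓; others ✗
  N2: stuck-at-1, inverted output ✓; others ✗
  N3: stuck-at-0, inverted output ✓; others ✗
  N4: stuck-at-0, inverted output ✓; others ✗
  N5: stuck-at-1, inverted output ✓; others ✗
Consistent faults: {N1 stuck-at-0, N1 inverted output, N2 stuck-at-1, N2 inverted output, N3 stuck-at-0, N3 inverted output, N4 stuck-at-0, N4 inverted output, N5 stuck-at-1, N5 inverted output} — 10 in all.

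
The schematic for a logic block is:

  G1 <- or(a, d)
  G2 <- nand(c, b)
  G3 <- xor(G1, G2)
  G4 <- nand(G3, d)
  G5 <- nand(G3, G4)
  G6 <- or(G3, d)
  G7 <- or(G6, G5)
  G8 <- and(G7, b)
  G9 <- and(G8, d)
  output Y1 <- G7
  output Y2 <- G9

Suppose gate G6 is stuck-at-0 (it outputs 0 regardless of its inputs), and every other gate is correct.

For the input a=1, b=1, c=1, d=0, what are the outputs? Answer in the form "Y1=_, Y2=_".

Propagate with G6 forced: G1=1, G2=0, G3=1, G4=1, G5=0, G6=0 [stuck-at-0], G7=0, G8=0, G9=0.
So the outputs are Y1=0, Y2=0. (Without the fault they would be Y1=1, Y2=0.)

Y1=0, Y2=0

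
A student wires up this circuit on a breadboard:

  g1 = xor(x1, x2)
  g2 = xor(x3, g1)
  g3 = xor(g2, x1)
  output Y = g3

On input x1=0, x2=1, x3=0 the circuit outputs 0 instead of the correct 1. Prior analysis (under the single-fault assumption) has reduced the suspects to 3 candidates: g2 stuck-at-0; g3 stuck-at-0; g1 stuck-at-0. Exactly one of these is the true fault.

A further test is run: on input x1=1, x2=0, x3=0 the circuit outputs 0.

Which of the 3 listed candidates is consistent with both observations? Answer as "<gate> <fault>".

Evaluate each candidate on input x1=1, x2=0, x3=0:
  g2 stuck-at-0: g1=1, g2=0 [stuck-at-0], g3=1 → 1 — eliminated
  g3 stuck-at-0: g1=1, g2=1, g3=0 [stuck-at-0] → 0 — matches
  g1 stuck-at-0: g1=0 [stuck-at-0], g2=0, g3=1 → 1 — eliminated
Only g3 stuck-at-0 reproduces the observed 0.

g3 stuck-at-0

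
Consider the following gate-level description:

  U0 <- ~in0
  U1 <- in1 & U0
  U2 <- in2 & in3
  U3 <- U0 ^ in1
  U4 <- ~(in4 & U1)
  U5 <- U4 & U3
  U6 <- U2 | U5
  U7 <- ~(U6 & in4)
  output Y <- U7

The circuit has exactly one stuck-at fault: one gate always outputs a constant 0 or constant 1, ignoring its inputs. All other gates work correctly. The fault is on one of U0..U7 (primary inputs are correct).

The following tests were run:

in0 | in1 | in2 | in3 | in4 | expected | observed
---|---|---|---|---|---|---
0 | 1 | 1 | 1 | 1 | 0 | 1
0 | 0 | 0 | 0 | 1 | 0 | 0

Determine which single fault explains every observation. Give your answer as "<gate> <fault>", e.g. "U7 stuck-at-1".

Fault-free values for test 1 (in0=0, in1=1, in2=1, in3=1, in4=1): U0=1, U1=1, U2=1, U3=0, U4=0, U5=0, U6=1, U7=0, giving Y=0. Observed 1.
Test 1: faults giving observed 1 are {U2 stuck-at-0, U6 stuck-at-0, U7 stuck-at-1}.
Test 2 (in0=0, in1=0, in2=0, in3=0, in4=1): fault-free U0=1, U1=0, U2=0, U3=1, U4=1, U5=1, U6=1, U7=0 → 0; observed 0. Eliminates U6 stuck-at-0, U7 stuck-at-1.
Only U2 stuck-at-0 is consistent with every test.

U2 stuck-at-0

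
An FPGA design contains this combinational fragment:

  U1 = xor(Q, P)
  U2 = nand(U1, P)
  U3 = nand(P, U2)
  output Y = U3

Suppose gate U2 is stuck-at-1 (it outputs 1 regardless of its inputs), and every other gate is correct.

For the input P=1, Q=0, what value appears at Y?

Propagate with U2 forced: U1=1, U2=1 [stuck-at-1], U3=0.
So Y = 0. (Without the fault it would be 1.)

0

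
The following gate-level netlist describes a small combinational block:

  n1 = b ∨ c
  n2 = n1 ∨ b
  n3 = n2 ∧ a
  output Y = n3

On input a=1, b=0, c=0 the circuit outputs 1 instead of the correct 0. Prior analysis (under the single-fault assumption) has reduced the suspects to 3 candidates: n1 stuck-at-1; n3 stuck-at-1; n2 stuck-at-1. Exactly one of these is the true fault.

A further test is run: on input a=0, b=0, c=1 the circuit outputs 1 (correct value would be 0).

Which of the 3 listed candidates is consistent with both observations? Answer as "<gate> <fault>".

n3 stuck-at-1

Evaluate each candidate on input a=0, b=0, c=1:
  n1 stuck-at-1: n1=1 [stuck-at-1], n2=1, n3=0 → 0 — eliminated
  n3 stuck-at-1: n1=1, n2=1, n3=1 [stuck-at-1] → 1 — matches
  n2 stuck-at-1: n1=1, n2=1 [stuck-at-1], n3=0 → 0 — eliminated
Only n3 stuck-at-1 reproduces the observed 1.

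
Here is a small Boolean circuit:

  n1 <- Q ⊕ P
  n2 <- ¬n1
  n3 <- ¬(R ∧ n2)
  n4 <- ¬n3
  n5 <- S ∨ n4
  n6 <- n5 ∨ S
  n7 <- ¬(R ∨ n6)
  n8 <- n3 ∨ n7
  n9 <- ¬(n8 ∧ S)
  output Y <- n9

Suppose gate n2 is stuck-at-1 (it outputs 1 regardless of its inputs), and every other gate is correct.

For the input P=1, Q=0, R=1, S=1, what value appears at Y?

1

Propagate with n2 forced: n1=1, n2=1 [stuck-at-1], n3=0, n4=1, n5=1, n6=1, n7=0, n8=0, n9=1.
So Y = 1. (Without the fault it would be 0.)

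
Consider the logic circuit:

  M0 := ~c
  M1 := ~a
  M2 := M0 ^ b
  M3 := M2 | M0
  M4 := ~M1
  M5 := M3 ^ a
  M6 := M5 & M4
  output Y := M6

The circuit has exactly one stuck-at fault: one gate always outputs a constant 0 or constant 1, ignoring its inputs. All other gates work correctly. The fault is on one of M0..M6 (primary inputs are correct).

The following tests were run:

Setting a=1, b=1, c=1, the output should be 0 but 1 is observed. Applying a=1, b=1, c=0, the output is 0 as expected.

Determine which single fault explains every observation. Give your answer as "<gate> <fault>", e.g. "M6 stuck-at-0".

Fault-free values for test 1 (a=1, b=1, c=1): M0=0, M1=0, M2=1, M3=1, M4=1, M5=0, M6=0, giving Y=0. Observed 1.
Test 1: faults giving observed 1 are {M2 stuck-at-0, M3 stuck-at-0, M5 stuck-at-1, M6 stuck-at-1}.
Test 2 (a=1, b=1, c=0): fault-free M0=1, M1=0, M2=0, M3=1, M4=1, M5=0, M6=0 → 0; observed 0. Eliminates M3 stuck-at-0, M5 stuck-at-1, M6 stuck-at-1.
Only M2 stuck-at-0 is consistent with every test.

M2 stuck-at-0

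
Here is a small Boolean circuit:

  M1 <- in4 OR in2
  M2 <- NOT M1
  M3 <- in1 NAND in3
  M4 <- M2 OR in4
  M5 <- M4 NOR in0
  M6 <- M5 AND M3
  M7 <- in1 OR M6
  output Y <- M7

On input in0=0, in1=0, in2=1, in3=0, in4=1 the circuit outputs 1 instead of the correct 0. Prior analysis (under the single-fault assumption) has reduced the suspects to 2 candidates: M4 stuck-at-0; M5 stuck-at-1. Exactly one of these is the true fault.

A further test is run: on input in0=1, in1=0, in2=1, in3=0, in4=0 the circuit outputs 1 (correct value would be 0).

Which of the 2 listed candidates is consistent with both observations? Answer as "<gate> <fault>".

M5 stuck-at-1

Evaluate each candidate on input in0=1, in1=0, in2=1, in3=0, in4=0:
  M4 stuck-at-0: M1=1, M2=0, M3=1, M4=0 [stuck-at-0], M5=0, M6=0, M7=0 → 0 — eliminated
  M5 stuck-at-1: M1=1, M2=0, M3=1, M4=0, M5=1 [stuck-at-1], M6=1, M7=1 → 1 — matches
Only M5 stuck-at-1 reproduces the observed 1.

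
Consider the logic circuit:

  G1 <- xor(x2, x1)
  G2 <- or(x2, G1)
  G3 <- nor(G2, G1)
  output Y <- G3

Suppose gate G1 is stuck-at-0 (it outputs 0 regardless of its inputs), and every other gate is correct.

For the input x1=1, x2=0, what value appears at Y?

Propagate with G1 forced: G1=0 [stuck-at-0], G2=0, G3=1.
So Y = 1. (Without the fault it would be 0.)

1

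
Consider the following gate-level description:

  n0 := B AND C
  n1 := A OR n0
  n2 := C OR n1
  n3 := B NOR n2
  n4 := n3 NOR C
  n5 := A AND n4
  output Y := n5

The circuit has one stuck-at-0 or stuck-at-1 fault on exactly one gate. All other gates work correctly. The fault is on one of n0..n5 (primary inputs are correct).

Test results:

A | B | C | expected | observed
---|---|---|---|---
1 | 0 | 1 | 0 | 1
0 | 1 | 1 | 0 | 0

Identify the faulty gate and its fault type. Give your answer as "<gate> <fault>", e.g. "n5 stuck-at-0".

Fault-free values for test 1 (A=1, B=0, C=1): n0=0, n1=1, n2=1, n3=0, n4=0, n5=0, giving Y=0. Observed 1.
Test 1: faults giving observed 1 are {n4 stuck-at-1, n5 stuck-at-1}.
Test 2 (A=0, B=1, C=1): fault-free n0=1, n1=1, n2=1, n3=0, n4=0, n5=0 → 0; observed 0. Eliminates n5 stuck-at-1.
Only n4 stuck-at-1 is consistent with every test.

n4 stuck-at-1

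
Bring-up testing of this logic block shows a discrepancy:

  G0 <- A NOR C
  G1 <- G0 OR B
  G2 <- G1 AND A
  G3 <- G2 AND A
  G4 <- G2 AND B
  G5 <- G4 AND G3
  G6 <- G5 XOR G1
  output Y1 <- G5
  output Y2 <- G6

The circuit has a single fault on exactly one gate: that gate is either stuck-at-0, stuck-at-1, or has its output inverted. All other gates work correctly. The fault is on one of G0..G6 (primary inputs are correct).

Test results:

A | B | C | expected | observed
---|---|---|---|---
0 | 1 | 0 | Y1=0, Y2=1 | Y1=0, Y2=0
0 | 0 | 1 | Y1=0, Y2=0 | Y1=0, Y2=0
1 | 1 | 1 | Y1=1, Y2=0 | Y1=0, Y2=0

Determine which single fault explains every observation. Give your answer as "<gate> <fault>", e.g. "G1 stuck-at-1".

Fault-free values for test 1 (A=0, B=1, C=0): G0=1, G1=1, G2=0, G3=0, G4=0, G5=0, G6=1, giving Y1=0, Y2=1. Observed Y1=0, Y2=0.
Test 1: faults giving observed Y1=0, Y2=0 are {G1 stuck-at-0, G1 inverted output, G6 stuck-at-0, G6 inverted output}.
Test 2 (A=0, B=0, C=1): fault-free G0=0, G1=0, G2=0, G3=0, G4=0, G5=0, G6=0 → Y1=0, Y2=0; observed Y1=0, Y2=0. Eliminates G1 inverted output, G6 inverted output.
Test 3 (A=1, B=1, C=1): fault-free G0=0, G1=1, G2=1, G3=1, G4=1, G5=1, G6=0 → Y1=1, Y2=0; observed Y1=0, Y2=0. Eliminates G6 stuck-at-0.
Only G1 stuck-at-0 is consistent with every test.

G1 stuck-at-0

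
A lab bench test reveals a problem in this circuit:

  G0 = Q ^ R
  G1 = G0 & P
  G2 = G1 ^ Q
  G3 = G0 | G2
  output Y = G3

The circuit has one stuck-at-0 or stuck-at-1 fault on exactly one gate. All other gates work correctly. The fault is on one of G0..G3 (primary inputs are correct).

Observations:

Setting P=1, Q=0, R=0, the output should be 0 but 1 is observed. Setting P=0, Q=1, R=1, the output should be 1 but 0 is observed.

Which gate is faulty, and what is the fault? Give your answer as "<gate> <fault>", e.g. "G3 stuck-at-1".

Fault-free values for test 1 (P=1, Q=0, R=0): G0=0, G1=0, G2=0, G3=0, giving Y=0. Observed 1.
Test 1: faults giving observed 1 are {G0 stuck-at-1, G1 stuck-at-1, G2 stuck-at-1, G3 stuck-at-1}.
Test 2 (P=0, Q=1, R=1): fault-free G0=0, G1=0, G2=1, G3=1 → 1; observed 0. Eliminates G0 stuck-at-1, G2 stuck-at-1, G3 stuck-at-1.
Only G1 stuck-at-1 is consistent with every test.

G1 stuck-at-1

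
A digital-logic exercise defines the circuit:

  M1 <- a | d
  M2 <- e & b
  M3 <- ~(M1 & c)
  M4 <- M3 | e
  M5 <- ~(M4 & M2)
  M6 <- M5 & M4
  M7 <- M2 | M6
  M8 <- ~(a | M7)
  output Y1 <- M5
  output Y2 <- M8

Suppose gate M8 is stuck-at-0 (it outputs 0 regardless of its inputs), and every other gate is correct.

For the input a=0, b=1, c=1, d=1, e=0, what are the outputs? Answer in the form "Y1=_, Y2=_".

Propagate with M8 forced: M1=1, M2=0, M3=0, M4=0, M5=1, M6=0, M7=0, M8=0 [stuck-at-0].
So the outputs are Y1=1, Y2=0. (Without the fault they would be Y1=1, Y2=1.)

Y1=1, Y2=0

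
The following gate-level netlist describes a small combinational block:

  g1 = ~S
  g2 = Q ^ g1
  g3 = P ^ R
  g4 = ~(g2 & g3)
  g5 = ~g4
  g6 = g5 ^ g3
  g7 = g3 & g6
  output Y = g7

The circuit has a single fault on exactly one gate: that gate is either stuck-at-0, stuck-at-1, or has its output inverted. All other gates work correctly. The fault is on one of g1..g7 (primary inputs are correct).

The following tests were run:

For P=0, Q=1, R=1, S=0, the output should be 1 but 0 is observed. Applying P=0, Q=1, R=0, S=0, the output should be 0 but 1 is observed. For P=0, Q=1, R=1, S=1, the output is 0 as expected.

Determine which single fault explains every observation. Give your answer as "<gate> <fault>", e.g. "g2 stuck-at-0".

g3 inverted output

Fault-free values for test 1 (P=0, Q=1, R=1, S=0): g1=1, g2=0, g3=1, g4=1, g5=0, g6=1, g7=1, giving Y=1. Observed 0.
Test 1: faults giving observed 0 are {g1 stuck-at-0, g1 inverted output, g2 stuck-at-1, g2 inverted output, g3 stuck-at-0, g3 inverted output, g4 stuck-at-0, g4 inverted output, g5 stuck-at-1, g5 inverted output, g6 stuck-at-0, g6 inverted output, g7 stuck-at-0, g7 inverted output}.
Test 2 (P=0, Q=1, R=0, S=0): fault-free g1=1, g2=0, g3=0, g4=1, g5=0, g6=0, g7=0 → 0; observed 1. Eliminates g1 stuck-at-0, g1 inverted output, g2 stuck-at-1, g2 inverted output, g3 stuck-at-0, g4 stuck-at-0, g4 inverted output, g5 stuck-at-1, g5 inverted output, g6 stuck-at-0, g6 inverted output, g7 stuck-at-0.
Test 3 (P=0, Q=1, R=1, S=1): fault-free g1=0, g2=1, g3=1, g4=0, g5=1, g6=0, g7=0 → 0; observed 0. Eliminates g7 inverted output.
Only g3 inverted output is consistent with every test.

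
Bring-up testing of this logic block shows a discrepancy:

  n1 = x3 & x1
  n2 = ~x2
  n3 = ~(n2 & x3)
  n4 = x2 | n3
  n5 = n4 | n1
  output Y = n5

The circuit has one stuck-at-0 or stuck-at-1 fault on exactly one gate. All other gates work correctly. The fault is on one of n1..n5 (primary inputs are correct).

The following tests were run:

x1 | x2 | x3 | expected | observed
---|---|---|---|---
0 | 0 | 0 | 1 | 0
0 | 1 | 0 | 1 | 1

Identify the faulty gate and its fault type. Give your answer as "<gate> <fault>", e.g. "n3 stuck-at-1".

Fault-free values for test 1 (x1=0, x2=0, x3=0): n1=0, n2=1, n3=1, n4=1, n5=1, giving Y=1. Observed 0.
Test 1: faults giving observed 0 are {n3 stuck-at-0, n4 stuck-at-0, n5 stuck-at-0}.
Test 2 (x1=0, x2=1, x3=0): fault-free n1=0, n2=0, n3=1, n4=1, n5=1 → 1; observed 1. Eliminates n4 stuck-at-0, n5 stuck-at-0.
Only n3 stuck-at-0 is consistent with every test.

n3 stuck-at-0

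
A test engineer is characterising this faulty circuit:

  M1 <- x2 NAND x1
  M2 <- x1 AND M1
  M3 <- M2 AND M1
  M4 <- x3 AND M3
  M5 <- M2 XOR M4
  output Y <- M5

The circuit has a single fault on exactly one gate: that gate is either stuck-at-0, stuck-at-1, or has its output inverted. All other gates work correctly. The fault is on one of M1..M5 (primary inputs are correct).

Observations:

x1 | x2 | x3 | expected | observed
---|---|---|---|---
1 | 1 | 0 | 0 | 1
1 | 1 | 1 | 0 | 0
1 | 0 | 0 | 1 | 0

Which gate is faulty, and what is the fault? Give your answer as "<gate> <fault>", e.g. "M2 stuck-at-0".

M1 inverted output

Fault-free values for test 1 (x1=1, x2=1, x3=0): M1=0, M2=0, M3=0, M4=0, M5=0, giving Y=0. Observed 1.
Test 1: faults giving observed 1 are {M1 stuck-at-1, M1 inverted output, M2 stuck-at-1, M2 inverted output, M4 stuck-at-1, M4 inverted output, M5 stuck-at-1, M5 inverted output}.
Test 2 (x1=1, x2=1, x3=1): fault-free M1=0, M2=0, M3=0, M4=0, M5=0 → 0; observed 0. Eliminates M2 stuck-at-1, M2 inverted output, M4 stuck-at-1, M4 inverted output, M5 stuck-at-1, M5 inverted output.
Test 3 (x1=1, x2=0, x3=0): fault-free M1=1, M2=1, M3=1, M4=0, M5=1 → 1; observed 0. Eliminates M1 stuck-at-1.
Only M1 inverted output is consistent with every test.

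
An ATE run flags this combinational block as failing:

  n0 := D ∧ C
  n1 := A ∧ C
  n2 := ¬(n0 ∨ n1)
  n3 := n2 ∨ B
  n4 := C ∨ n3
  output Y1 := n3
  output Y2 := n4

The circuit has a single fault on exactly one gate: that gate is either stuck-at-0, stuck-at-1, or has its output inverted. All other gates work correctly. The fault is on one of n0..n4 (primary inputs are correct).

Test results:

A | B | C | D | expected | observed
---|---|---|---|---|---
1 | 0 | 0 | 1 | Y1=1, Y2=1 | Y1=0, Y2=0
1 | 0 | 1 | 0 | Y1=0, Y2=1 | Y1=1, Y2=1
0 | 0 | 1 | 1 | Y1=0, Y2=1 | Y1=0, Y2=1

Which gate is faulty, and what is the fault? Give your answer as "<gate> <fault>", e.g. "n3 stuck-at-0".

n1 inverted output

Fault-free values for test 1 (A=1, B=0, C=0, D=1): n0=0, n1=0, n2=1, n3=1, n4=1, giving Y1=1, Y2=1. Observed Y1=0, Y2=0.
Test 1: faults giving observed Y1=0, Y2=0 are {n0 stuck-at-1, n0 inverted output, n1 stuck-at-1, n1 inverted output, n2 stuck-at-0, n2 inverted output, n3 stuck-at-0, n3 inverted output}.
Test 2 (A=1, B=0, C=1, D=0): fault-free n0=0, n1=1, n2=0, n3=0, n4=1 → Y1=0, Y2=1; observed Y1=1, Y2=1. Eliminates n0 stuck-at-1, n0 inverted output, n1 stuck-at-1, n2 stuck-at-0, n3 stuck-at-0.
Test 3 (A=0, B=0, C=1, D=1): fault-free n0=1, n1=0, n2=0, n3=0, n4=1 → Y1=0, Y2=1; observed Y1=0, Y2=1. Eliminates n2 inverted output, n3 inverted output.
Only n1 inverted output is consistent with every test.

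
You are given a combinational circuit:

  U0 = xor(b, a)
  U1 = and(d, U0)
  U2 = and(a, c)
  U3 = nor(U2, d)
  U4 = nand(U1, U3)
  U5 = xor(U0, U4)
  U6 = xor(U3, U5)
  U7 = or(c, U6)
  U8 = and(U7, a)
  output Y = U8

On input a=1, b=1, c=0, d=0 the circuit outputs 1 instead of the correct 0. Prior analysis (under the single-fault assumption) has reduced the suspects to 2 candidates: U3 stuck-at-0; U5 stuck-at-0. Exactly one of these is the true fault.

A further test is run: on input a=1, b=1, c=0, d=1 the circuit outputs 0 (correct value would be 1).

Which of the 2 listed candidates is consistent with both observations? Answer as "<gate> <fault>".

U5 stuck-at-0

Evaluate each candidate on input a=1, b=1, c=0, d=1:
  U3 stuck-at-0: U0=0, U1=0, U2=0, U3=0 [stuck-at-0], U4=1, U5=1, U6=1, U7=1, U8=1 → 1 — eliminated
  U5 stuck-at-0: U0=0, U1=0, U2=0, U3=0, U4=1, U5=0 [stuck-at-0], U6=0, U7=0, U8=0 → 0 — matches
Only U5 stuck-at-0 reproduces the observed 0.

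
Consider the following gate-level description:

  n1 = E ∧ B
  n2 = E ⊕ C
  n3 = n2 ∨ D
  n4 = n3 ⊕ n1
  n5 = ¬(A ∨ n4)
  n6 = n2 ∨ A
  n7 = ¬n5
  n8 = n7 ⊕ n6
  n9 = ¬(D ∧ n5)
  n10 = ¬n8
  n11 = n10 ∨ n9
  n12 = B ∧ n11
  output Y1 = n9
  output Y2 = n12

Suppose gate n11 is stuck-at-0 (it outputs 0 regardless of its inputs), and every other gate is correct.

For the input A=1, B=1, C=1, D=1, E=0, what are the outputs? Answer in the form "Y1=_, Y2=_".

Propagate with n11 forced: n1=0, n2=1, n3=1, n4=1, n5=0, n6=1, n7=1, n8=0, n9=1, n10=1, n11=0 [stuck-at-0], n12=0.
So the outputs are Y1=1, Y2=0. (Without the fault they would be Y1=1, Y2=1.)

Y1=1, Y2=0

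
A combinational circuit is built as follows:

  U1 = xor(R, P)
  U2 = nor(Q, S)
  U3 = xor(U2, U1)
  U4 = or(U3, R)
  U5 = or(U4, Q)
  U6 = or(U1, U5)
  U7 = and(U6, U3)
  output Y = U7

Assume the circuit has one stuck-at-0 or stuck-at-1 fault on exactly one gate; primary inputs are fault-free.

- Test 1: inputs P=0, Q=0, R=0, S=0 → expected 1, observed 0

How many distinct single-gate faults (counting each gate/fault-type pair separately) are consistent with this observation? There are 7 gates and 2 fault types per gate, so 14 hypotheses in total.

7

Fault-free: U1=0, U2=1, U3=1, U4=1, U5=1, U6=1, U7=1 → 1. Observed 0.
  U1 stuck-at-0: output 1 ✗
  U1 stuck-at-1: output 0 ✓
  U2 stuck-at-0: output 0 ✓
  U2 stuck-at-1: output 1 ✗
  U3 stuck-at-0: output 0 ✓
  U3 stuck-at-1: output 1 ✗
  U4 stuck-at-0: output 0 ✓
  U4 stuck-at-1: output 1 ✗
  U5 stuck-at-0: output 0 ✓
  U5 stuck-at-1: output 1 ✗
  U6 stuck-at-0: output 0 ✓
  U6 stuck-at-1: output 1 ✗
  U7 stuck-at-0: output 0 ✓
  U7 stuck-at-1: output 1 ✗
Consistent faults: {U1 stuck-at-1, U2 stuck-at-0, U3 stuck-at-0, U4 stuck-at-0, U5 stuck-at-0, U6 stuck-at-0, U7 stuck-at-0} — 7 in all.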